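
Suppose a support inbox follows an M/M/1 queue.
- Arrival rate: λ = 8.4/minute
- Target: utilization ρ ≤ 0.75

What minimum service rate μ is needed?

ρ = λ/μ, so μ = λ/ρ
μ ≥ 8.4/0.75 = 11.2000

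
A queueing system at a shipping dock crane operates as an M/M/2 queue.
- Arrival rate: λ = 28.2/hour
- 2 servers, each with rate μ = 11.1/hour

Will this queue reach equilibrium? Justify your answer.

Stability requires ρ = λ/(cμ) < 1
ρ = 28.2/(2 × 11.1) = 28.2/22.20 = 1.2703
Since 1.2703 ≥ 1, the system is UNSTABLE.
Need c > λ/μ = 28.2/11.1 = 2.54.
Minimum servers needed: c = 3.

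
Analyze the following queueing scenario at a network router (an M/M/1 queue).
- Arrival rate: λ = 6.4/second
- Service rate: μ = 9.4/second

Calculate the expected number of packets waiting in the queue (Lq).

ρ = λ/μ = 6.4/9.4 = 0.6809
For M/M/1: Lq = λ²/(μ(μ-λ))
Lq = 40.96/(9.4 × 3.00)
Lq = 1.4525 packets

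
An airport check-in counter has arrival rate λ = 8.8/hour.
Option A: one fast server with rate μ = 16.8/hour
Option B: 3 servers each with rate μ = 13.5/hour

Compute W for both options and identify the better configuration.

Option A: single server μ = 16.8 (M/M/1)
  ρ_A = 8.8/16.8 = 0.5238
  W_A = 1/(μ-λ) = 1/(16.8-8.8) = 1/8.00 = 0.1250

Option B: 3 servers μ = 13.5 (M/M/3)
  ρ_B = λ/(cμ) = 8.8/(3×13.5) = 0.2173
  Offered load a = λ/μ = cρ = 8.8/13.5 = 0.6519
  P₀ = [ Σₙ₌₀^2 aⁿ/n! + a^3/(3!(1-ρ)) ]⁻¹
  Σ = a^0/0! + a^1/1! + a^2/2! = 1.0000 + 0.65185 + 0.21246 = 1.8643
  a^3/(3!(1-ρ)) = 0.2770/(6 × 0.7827) = 0.05898
  P₀ = 1/(1.8643 + 0.05898) = 0.5199
  Lq = P₀·a^3·ρ / (3!(1-ρ)²) = 0.51994 × 0.27698 × 0.21728 / (6 × 0.61264) = 0.008513
  Wq_B = Lq/λ = 0.008513/8.8 = 0.0009674
  W_B = Wq_B + 1/μ = 0.0009674 + 0.07407 = 0.07504

Since W_B = 0.07504 < W_A = 0.1250, Option B (multiple servers) has the shorter time in system.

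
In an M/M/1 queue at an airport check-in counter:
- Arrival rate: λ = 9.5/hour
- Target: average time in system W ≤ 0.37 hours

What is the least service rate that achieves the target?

For M/M/1: W = 1/(μ-λ)
Need W ≤ 0.37, so 1/(μ-λ) ≤ 0.37
μ - λ ≥ 1/0.37 = 2.7027
μ ≥ 9.5 + 2.7027 = 12.2027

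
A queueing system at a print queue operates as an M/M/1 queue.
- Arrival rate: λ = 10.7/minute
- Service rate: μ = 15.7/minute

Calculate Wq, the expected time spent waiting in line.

First, compute utilization: ρ = λ/μ = 10.7/15.7 = 0.6815
For M/M/1: Wq = λ/(μ(μ-λ))
Wq = 10.7/(15.7 × (15.7-10.7))
Wq = 10.7/(15.7 × 5.00)
Wq = 0.1363 minutes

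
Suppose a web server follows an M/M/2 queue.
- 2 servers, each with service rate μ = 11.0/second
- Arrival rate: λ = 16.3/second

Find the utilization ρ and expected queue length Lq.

Traffic intensity: ρ = λ/(cμ) = 16.3/(2×11.0) = 0.7409
Since ρ = 0.7409 < 1, system is stable.
Offered load a = λ/μ = cρ = 16.3/11.0 = 1.4818
P₀ = [ Σₙ₌₀^1 aⁿ/n! + a^2/(2!(1-ρ)) ]⁻¹
Σ = a^0/0! + a^1/1! = 1.0000 + 1.4818 = 2.4818
a^2/(2!(1-ρ)) = 2.1958/(2 × 0.25909) = 4.2375
P₀ = 1/(2.4818 + 4.2375) = 0.1488
Lq = P₀·a^2·ρ / (2!(1-ρ)²) = 0.148825 × 2.19579 × 0.740909 / (2 × 0.0671281) = 1.8034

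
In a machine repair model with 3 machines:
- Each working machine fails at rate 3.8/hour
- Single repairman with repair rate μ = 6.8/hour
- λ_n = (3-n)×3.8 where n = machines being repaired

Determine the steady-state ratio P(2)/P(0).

P(2)/P(0) = ∏_{i=0}^{2-1} λ_i/μ_{i+1}
= (3-0)×3.8/6.8 × (3-1)×3.8/6.8
= 1.8737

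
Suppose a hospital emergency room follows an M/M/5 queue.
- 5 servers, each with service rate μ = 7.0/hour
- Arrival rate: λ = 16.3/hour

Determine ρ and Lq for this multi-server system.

Traffic intensity: ρ = λ/(cμ) = 16.3/(5×7.0) = 0.4657
Since ρ = 0.4657 < 1, system is stable.
Offered load a = λ/μ = cρ = 16.3/7.0 = 2.3286
P₀ = [ Σₙ₌₀^4 aⁿ/n! + a^5/(5!(1-ρ)) ]⁻¹
Σ = a^0/0! + a^1/1! + a^2/2! + a^3/3! + a^4/4! = 1.00000 + 2.32857 + 2.71112 + 2.10435 + 1.22503 = 9.3691
a^5/(5!(1-ρ)) = 68.4617/(120 × 0.5343) = 1.0678
P₀ = 1/(9.3691 + 1.0678) = 0.09581
Lq = P₀·a^5·ρ / (5!(1-ρ)²) = 0.095814 × 68.4617 × 0.46571 / (120 × 0.28546) = 0.08918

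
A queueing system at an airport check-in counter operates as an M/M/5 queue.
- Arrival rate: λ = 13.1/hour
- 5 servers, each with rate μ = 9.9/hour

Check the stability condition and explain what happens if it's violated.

Stability requires ρ = λ/(cμ) < 1
ρ = 13.1/(5 × 9.9) = 13.1/49.50 = 0.2646
Since 0.2646 < 1, the system is STABLE.
The servers are busy 26.46% of the time.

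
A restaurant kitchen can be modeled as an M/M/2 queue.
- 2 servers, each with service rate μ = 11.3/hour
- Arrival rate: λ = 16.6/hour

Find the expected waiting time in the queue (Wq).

Traffic intensity: ρ = λ/(cμ) = 16.6/(2×11.3) = 0.7345
Since ρ = 0.7345 < 1, system is stable.
Offered load a = λ/μ = cρ = 16.6/11.3 = 1.4690
P₀ = [ Σₙ₌₀^1 aⁿ/n! + a^2/(2!(1-ρ)) ]⁻¹
Σ = a^0/0! + a^1/1! = 1.0000 + 1.4690 = 2.4690
a^2/(2!(1-ρ)) = 2.15804/(2 × 0.265487) = 4.0643
P₀ = 1/(2.4690 + 4.0643) = 0.1531
Lq = P₀·a^2·ρ / (2!(1-ρ)²) = 0.15306 × 2.1580 × 0.73451 / (2 × 0.070483) = 1.7211
Wq = Lq/λ = 1.7211/16.6 = 0.1037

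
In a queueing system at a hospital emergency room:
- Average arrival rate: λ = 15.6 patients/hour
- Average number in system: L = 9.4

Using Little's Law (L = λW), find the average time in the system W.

Little's Law: L = λW, so W = L/λ
W = 9.4/15.6 = 0.6026 hours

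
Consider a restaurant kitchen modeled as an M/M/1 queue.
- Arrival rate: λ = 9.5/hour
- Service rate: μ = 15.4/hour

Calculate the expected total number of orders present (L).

ρ = λ/μ = 9.5/15.4 = 0.6169
For M/M/1: L = λ/(μ-λ)
L = 9.5/(15.4-9.5) = 9.5/5.90
L = 1.6102 orders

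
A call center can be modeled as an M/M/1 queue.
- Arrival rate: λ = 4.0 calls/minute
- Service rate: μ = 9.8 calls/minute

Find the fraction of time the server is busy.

Server utilization: ρ = λ/μ
ρ = 4.0/9.8 = 0.4082
The server is busy 40.82% of the time.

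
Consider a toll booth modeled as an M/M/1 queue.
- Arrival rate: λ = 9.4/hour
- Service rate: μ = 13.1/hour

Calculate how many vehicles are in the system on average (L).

ρ = λ/μ = 9.4/13.1 = 0.7176
For M/M/1: L = λ/(μ-λ)
L = 9.4/(13.1-9.4) = 9.4/3.70
L = 2.5405 vehicles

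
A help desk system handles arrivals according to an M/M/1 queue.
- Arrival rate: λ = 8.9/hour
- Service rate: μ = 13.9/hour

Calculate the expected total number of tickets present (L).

ρ = λ/μ = 8.9/13.9 = 0.6403
For M/M/1: L = λ/(μ-λ)
L = 8.9/(13.9-8.9) = 8.9/5.00
L = 1.7800 tickets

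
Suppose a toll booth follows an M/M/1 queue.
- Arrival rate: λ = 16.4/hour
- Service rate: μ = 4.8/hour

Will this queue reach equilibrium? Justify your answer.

Stability requires ρ = λ/(cμ) < 1
ρ = 16.4/(1 × 4.8) = 16.4/4.80 = 3.4167
Since 3.4167 ≥ 1, the system is UNSTABLE.
Queue grows without bound. Need μ > λ = 16.4.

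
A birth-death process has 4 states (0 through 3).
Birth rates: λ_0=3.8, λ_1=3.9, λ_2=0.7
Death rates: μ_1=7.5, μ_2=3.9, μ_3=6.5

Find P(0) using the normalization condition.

Ratios P(n)/P(0) = (λ₀···λₙ₋₁)/(μ₁···μₙ):
P(1)/P(0) = (3.8)/(7.5) = 0.50667
P(2)/P(0) = (3.8×3.9)/(7.5×3.9) = 0.50667
P(3)/P(0) = (3.8×3.9×0.7)/(7.5×3.9×6.5) = 0.054564

Normalization: ∑ P(n) = 1
P(0) × (1.0000 + 0.50667 + 0.50667 + 0.054564) = 1
P(0) × 2.0679 = 1
P(0) = 1/2.0679 = 0.4836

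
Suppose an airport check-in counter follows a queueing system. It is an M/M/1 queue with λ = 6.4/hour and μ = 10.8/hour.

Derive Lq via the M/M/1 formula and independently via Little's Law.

Method 1 (direct): Lq = λ²/(μ(μ-λ)) = 40.96/(10.8 × 4.40) = 0.8620

Method 2 (Little's Law):
W = 1/(μ-λ) = 1/4.40 = 0.22727
Wq = W - 1/μ = 0.22727 - 0.092593 = 0.13468
Lq = λWq = 6.4 × 0.13468 = 0.8620 ✔ (matches Method 1)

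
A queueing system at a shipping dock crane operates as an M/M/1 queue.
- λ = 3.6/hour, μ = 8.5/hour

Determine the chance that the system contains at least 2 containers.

ρ = λ/μ = 3.6/8.5 = 0.4235
P(N ≥ n) = ρⁿ
P(N ≥ 2) = 0.4235^2
P(N ≥ 2) = 0.1794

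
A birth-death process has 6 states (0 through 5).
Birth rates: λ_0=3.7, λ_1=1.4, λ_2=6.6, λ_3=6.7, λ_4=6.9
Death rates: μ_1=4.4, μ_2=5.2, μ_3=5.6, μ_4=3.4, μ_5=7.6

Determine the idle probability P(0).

Ratios P(n)/P(0) = (λ₀···λₙ₋₁)/(μ₁···μₙ):
P(1)/P(0) = (3.7)/(4.4) = 0.8409
P(2)/P(0) = (3.7×1.4)/(4.4×5.2) = 0.2264
P(3)/P(0) = (3.7×1.4×6.6)/(4.4×5.2×5.6) = 0.2668
P(4)/P(0) = (3.7×1.4×6.6×6.7)/(4.4×5.2×5.6×3.4) = 0.5258
P(5)/P(0) = (3.7×1.4×6.6×6.7×6.9)/(4.4×5.2×5.6×3.4×7.6) = 0.4774

Normalization: ∑ P(n) = 1
P(0) × (1.0000 + 0.8409 + 0.2264 + 0.2668 + 0.5258 + 0.4774) = 1
P(0) × 3.3373 = 1
P(0) = 1/3.3373 = 0.2996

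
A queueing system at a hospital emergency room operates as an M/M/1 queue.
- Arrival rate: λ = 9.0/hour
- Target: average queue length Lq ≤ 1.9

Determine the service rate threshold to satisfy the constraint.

For M/M/1: Lq = λ²/(μ(μ-λ))
Need Lq ≤ 1.9, i.e. μ(μ-λ) ≥ λ²/1.9
μ² - 9.0μ - 81.00/1.9 ≥ 0  →  μ² - 9.0μ - 42.63158 ≥ 0
Quadratic formula (positive root): μ = [λ + √(λ² + 4×42.63158)]/2
Discriminant: 81.00 + 4×42.63158 = 251.5263, √251.5263 = 15.8596
μ ≥ (9.0 + 15.8596)/2 = 12.4298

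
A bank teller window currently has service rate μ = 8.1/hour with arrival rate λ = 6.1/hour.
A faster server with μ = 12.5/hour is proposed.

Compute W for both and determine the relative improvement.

System 1: ρ₁ = 6.1/8.1 = 0.7531, W₁ = 1/(8.1-6.1) = 0.50000
System 2: ρ₂ = 6.1/12.5 = 0.4880, W₂ = 1/(12.5-6.1) = 0.15625
Improvement: (W₁-W₂)/W₁ = (0.50000-0.15625)/0.50000 = 68.75%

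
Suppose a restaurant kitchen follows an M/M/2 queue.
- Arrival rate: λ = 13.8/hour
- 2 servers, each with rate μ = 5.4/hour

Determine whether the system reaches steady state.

Stability requires ρ = λ/(cμ) < 1
ρ = 13.8/(2 × 5.4) = 13.8/10.80 = 1.2778
Since 1.2778 ≥ 1, the system is UNSTABLE.
Need c > λ/μ = 13.8/5.4 = 2.56.
Minimum servers needed: c = 3.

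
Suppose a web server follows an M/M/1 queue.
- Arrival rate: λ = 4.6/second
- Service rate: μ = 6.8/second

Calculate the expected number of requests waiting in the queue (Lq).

ρ = λ/μ = 4.6/6.8 = 0.6765
For M/M/1: Lq = λ²/(μ(μ-λ))
Lq = 21.16/(6.8 × 2.20)
Lq = 1.4144 requests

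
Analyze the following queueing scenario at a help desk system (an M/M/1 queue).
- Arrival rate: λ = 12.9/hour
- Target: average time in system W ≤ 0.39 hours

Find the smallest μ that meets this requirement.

For M/M/1: W = 1/(μ-λ)
Need W ≤ 0.39, so 1/(μ-λ) ≤ 0.39
μ - λ ≥ 1/0.39 = 2.5641
μ ≥ 12.9 + 2.5641 = 15.4641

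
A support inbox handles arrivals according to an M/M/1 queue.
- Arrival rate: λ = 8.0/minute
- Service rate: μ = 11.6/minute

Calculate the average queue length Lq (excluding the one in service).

ρ = λ/μ = 8.0/11.6 = 0.6897
For M/M/1: Lq = λ²/(μ(μ-λ))
Lq = 64.00/(11.6 × 3.60)
Lq = 1.5326 emails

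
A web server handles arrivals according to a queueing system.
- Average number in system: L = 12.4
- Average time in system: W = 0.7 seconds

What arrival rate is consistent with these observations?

Little's Law: L = λW, so λ = L/W
λ = 12.4/0.7 = 17.7143 requests/second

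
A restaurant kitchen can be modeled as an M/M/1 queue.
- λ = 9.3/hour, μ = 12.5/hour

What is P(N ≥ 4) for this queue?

ρ = λ/μ = 9.3/12.5 = 0.7440
P(N ≥ n) = ρⁿ
P(N ≥ 4) = 0.7440^4
P(N ≥ 4) = 0.3064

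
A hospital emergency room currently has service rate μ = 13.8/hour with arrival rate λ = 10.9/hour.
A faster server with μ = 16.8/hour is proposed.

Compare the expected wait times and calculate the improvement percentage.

System 1: ρ₁ = 10.9/13.8 = 0.7899, W₁ = 1/(13.8-10.9) = 0.34483
System 2: ρ₂ = 10.9/16.8 = 0.6488, W₂ = 1/(16.8-10.9) = 0.16949
Improvement: (W₁-W₂)/W₁ = (0.34483-0.16949)/0.34483 = 50.85%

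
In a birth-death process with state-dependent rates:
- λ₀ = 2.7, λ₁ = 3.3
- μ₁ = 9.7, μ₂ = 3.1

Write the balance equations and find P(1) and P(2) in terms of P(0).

Balance equations:
State 0: λ₀P₀ = μ₁P₁ → P₁ = (λ₀/μ₁)P₀ = (2.7/9.7)P₀ = 0.2784P₀
State 1: P₂ = (λ₀λ₁)/(μ₁μ₂)P₀ = (2.7×3.3)/(9.7×3.1)P₀ = 0.2963P₀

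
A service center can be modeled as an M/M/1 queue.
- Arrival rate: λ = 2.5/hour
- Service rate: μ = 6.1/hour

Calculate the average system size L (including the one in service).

ρ = λ/μ = 2.5/6.1 = 0.4098
For M/M/1: L = λ/(μ-λ)
L = 2.5/(6.1-2.5) = 2.5/3.60
L = 0.6944 customers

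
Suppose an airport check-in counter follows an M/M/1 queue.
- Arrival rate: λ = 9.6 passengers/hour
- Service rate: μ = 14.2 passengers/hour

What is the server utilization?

Server utilization: ρ = λ/μ
ρ = 9.6/14.2 = 0.6761
The server is busy 67.61% of the time.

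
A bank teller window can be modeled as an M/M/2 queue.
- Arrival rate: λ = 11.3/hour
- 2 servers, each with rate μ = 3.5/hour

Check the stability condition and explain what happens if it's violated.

Stability requires ρ = λ/(cμ) < 1
ρ = 11.3/(2 × 3.5) = 11.3/7.00 = 1.6143
Since 1.6143 ≥ 1, the system is UNSTABLE.
Need c > λ/μ = 11.3/3.5 = 3.23.
Minimum servers needed: c = 4.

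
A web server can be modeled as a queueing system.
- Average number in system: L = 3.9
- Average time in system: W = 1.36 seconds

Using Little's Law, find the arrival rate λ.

Little's Law: L = λW, so λ = L/W
λ = 3.9/1.36 = 2.8676 requests/second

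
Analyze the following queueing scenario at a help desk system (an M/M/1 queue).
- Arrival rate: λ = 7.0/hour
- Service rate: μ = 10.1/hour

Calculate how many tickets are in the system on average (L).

ρ = λ/μ = 7.0/10.1 = 0.6931
For M/M/1: L = λ/(μ-λ)
L = 7.0/(10.1-7.0) = 7.0/3.10
L = 2.2581 tickets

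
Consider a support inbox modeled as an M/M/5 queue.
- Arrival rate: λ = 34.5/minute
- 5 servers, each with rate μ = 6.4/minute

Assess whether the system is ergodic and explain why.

Stability requires ρ = λ/(cμ) < 1
ρ = 34.5/(5 × 6.4) = 34.5/32.00 = 1.0781
Since 1.0781 ≥ 1, the system is UNSTABLE.
Need c > λ/μ = 34.5/6.4 = 5.39.
Minimum servers needed: c = 6.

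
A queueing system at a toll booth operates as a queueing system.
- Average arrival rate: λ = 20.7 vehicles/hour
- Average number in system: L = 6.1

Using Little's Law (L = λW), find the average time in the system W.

Little's Law: L = λW, so W = L/λ
W = 6.1/20.7 = 0.2947 hours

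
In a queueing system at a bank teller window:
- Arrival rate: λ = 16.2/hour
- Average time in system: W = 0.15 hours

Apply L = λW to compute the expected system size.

Little's Law: L = λW
L = 16.2 × 0.15 = 2.4300 transactions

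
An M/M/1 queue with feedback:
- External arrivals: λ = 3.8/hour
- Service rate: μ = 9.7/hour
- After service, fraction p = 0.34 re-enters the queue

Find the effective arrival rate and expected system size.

Effective arrival rate: λ_eff = λ/(1-p) = 3.8/(1-0.34) = 3.8/0.66 = 5.75758
ρ = λ_eff/μ = 5.75758/9.7 = 0.59356
L = ρ/(1-ρ) = 0.59356/(1-0.59356) = 1.4604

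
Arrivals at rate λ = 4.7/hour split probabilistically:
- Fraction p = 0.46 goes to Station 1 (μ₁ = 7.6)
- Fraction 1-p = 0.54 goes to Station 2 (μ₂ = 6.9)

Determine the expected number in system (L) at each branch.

Effective rates: λ₁ = 4.7×0.46 = 2.162, λ₂ = 4.7×0.54 = 2.538
Station 1: ρ₁ = 2.162/7.6 = 0.2845, L₁ = ρ₁/(1-ρ₁) = 0.2845/(1-0.2845) = 0.3976
Station 2: ρ₂ = 2.538/6.9 = 0.3678, L₂ = ρ₂/(1-ρ₂) = 0.3678/(1-0.3678) = 0.5818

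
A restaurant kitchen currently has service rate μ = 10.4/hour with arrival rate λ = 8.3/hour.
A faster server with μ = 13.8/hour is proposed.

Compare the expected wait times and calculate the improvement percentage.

System 1: ρ₁ = 8.3/10.4 = 0.7981, W₁ = 1/(10.4-8.3) = 0.4762
System 2: ρ₂ = 8.3/13.8 = 0.6014, W₂ = 1/(13.8-8.3) = 0.1818
Improvement: (W₁-W₂)/W₁ = (0.4762-0.1818)/0.4762 = 61.82%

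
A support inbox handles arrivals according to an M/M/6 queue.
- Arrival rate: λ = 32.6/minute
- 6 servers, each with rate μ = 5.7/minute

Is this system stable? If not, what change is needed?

Stability requires ρ = λ/(cμ) < 1
ρ = 32.6/(6 × 5.7) = 32.6/34.20 = 0.9532
Since 0.9532 < 1, the system is STABLE.
The servers are busy 95.32% of the time.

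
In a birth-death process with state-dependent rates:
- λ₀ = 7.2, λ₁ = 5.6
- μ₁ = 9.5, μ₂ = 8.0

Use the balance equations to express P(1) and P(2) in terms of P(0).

Balance equations:
State 0: λ₀P₀ = μ₁P₁ → P₁ = (λ₀/μ₁)P₀ = (7.2/9.5)P₀ = 0.7579P₀
State 1: P₂ = (λ₀λ₁)/(μ₁μ₂)P₀ = (7.2×5.6)/(9.5×8.0)P₀ = 0.5305P₀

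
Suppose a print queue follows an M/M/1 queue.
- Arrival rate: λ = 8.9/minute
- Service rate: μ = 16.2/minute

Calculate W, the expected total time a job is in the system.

First, compute utilization: ρ = λ/μ = 8.9/16.2 = 0.5494
For M/M/1: W = 1/(μ-λ)
W = 1/(16.2-8.9) = 1/7.30
W = 0.1370 minutes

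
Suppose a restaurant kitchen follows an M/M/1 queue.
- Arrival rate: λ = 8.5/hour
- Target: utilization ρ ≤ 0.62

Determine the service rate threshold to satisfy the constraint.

ρ = λ/μ, so μ = λ/ρ
μ ≥ 8.5/0.62 = 13.7097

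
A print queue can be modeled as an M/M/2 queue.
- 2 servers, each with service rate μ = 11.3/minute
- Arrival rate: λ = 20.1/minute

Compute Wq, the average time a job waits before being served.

Traffic intensity: ρ = λ/(cμ) = 20.1/(2×11.3) = 0.8894
Since ρ = 0.8894 < 1, system is stable.
Offered load a = λ/μ = cρ = 20.1/11.3 = 1.7788
P₀ = [ Σₙ₌₀^1 aⁿ/n! + a^2/(2!(1-ρ)) ]⁻¹
Σ = a^0/0! + a^1/1! = 1.0000 + 1.7788 = 2.7788
a^2/(2!(1-ρ)) = 3.1640/(2 × 0.11062) = 14.3012
P₀ = 1/(2.7788 + 14.3012) = 0.05855
Lq = P₀·a^2·ρ / (2!(1-ρ)²) = 0.05854801 × 3.163991 × 0.8893805 / (2 × 0.01223667) = 6.7320
Wq = Lq/λ = 6.7320/20.1 = 0.3349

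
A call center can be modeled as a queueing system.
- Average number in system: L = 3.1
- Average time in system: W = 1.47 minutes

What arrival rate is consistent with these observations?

Little's Law: L = λW, so λ = L/W
λ = 3.1/1.47 = 2.1088 calls/minute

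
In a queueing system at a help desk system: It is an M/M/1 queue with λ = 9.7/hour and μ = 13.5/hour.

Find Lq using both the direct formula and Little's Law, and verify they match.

Method 1 (direct): Lq = λ²/(μ(μ-λ)) = 94.09/(13.5 × 3.80) = 1.8341

Method 2 (Little's Law):
W = 1/(μ-λ) = 1/3.80 = 0.263158
Wq = W - 1/μ = 0.263158 - 0.0740741 = 0.18908
Lq = λWq = 9.7 × 0.18908 = 1.8341 ✔ (matches Method 1)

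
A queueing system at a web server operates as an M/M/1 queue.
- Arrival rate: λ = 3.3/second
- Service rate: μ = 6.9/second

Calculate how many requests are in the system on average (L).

ρ = λ/μ = 3.3/6.9 = 0.4783
For M/M/1: L = λ/(μ-λ)
L = 3.3/(6.9-3.3) = 3.3/3.60
L = 0.9167 requests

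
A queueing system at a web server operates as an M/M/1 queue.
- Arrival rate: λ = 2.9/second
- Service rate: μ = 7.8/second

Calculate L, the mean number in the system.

ρ = λ/μ = 2.9/7.8 = 0.3718
For M/M/1: L = λ/(μ-λ)
L = 2.9/(7.8-2.9) = 2.9/4.90
L = 0.5918 requests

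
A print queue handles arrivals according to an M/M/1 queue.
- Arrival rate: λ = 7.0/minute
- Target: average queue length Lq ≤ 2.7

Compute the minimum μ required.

For M/M/1: Lq = λ²/(μ(μ-λ))
Need Lq ≤ 2.7, i.e. μ(μ-λ) ≥ λ²/2.7
μ² - 7.0μ - 49.00/2.7 ≥ 0  →  μ² - 7.0μ - 18.14815 ≥ 0
Quadratic formula (positive root): μ = [λ + √(λ² + 4×18.14815)]/2
Discriminant: 49.00 + 4×18.14815 = 121.5926, √121.5926 = 11.026903
μ ≥ (7.0 + 11.026903)/2 = 9.0135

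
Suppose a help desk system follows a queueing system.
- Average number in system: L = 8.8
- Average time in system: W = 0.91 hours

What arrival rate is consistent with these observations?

Little's Law: L = λW, so λ = L/W
λ = 8.8/0.91 = 9.6703 tickets/hour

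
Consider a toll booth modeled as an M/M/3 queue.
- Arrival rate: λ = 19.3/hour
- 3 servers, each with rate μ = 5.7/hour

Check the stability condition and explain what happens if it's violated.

Stability requires ρ = λ/(cμ) < 1
ρ = 19.3/(3 × 5.7) = 19.3/17.10 = 1.1287
Since 1.1287 ≥ 1, the system is UNSTABLE.
Need c > λ/μ = 19.3/5.7 = 3.39.
Minimum servers needed: c = 4.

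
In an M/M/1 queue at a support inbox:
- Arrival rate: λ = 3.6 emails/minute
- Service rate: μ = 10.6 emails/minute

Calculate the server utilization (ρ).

Server utilization: ρ = λ/μ
ρ = 3.6/10.6 = 0.3396
The server is busy 33.96% of the time.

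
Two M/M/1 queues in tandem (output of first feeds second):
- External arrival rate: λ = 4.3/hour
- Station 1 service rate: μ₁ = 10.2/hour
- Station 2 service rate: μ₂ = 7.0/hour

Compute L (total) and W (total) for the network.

By Jackson's theorem, each station behaves as independent M/M/1.
Station 1: ρ₁ = 4.3/10.2 = 0.4216, L₁ = ρ₁/(1-ρ₁) = λ/(μ₁-λ) = 4.3/5.90 = 0.7288
Station 2: ρ₂ = 4.3/7.0 = 0.6143, L₂ = ρ₂/(1-ρ₂) = λ/(μ₂-λ) = 4.3/2.70 = 1.5926
Total: L = L₁ + L₂ = 0.7288 + 1.5926 = 2.3214
W = L/λ = 2.3214/4.3 = 0.5399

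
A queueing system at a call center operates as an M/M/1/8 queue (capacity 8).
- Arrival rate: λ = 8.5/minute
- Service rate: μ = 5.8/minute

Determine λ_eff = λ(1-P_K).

ρ = λ/μ = 8.5/5.8 = 1.4655
P₀ = (1-ρ)/(1-ρ^(K+1)) = (1-1.4655)/(1-1.4655^9) = -0.4655/-30.1797 = 0.01542
P_K = P₀×ρ^K = 0.015424 × 1.4655^8 = 0.015424 × 21.2758 = 0.3282
λ_eff = λ(1-P_K) = 8.5 × (1 - 0.328171) = 8.5 × 0.671829 = 5.7105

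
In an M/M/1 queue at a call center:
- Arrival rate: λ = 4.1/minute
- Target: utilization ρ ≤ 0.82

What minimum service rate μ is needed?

ρ = λ/μ, so μ = λ/ρ
μ ≥ 4.1/0.82 = 5.0000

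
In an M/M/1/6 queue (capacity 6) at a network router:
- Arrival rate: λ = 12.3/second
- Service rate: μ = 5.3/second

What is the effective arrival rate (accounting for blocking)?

ρ = λ/μ = 12.3/5.3 = 2.32075
P₀ = (1-ρ)/(1-ρ^(K+1)) = (1-2.32075)/(1-2.32075^7) = -1.3207/-361.5755 = 0.003653
P_K = P₀×ρ^K = 0.003653 × 2.32075^6 = 0.003653 × 156.2321 = 0.5707
λ_eff = λ(1-P_K) = 12.3 × (1 - 0.57068) = 12.3 × 0.42932 = 5.2806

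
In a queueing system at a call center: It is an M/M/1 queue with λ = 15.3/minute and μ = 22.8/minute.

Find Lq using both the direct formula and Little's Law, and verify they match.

Method 1 (direct): Lq = λ²/(μ(μ-λ)) = 234.09/(22.8 × 7.50) = 1.3689

Method 2 (Little's Law):
W = 1/(μ-λ) = 1/7.50 = 0.13333
Wq = W - 1/μ = 0.13333 - 0.043860 = 0.08947
Lq = λWq = 15.3 × 0.08947 = 1.3689 ✔ (matches Method 1)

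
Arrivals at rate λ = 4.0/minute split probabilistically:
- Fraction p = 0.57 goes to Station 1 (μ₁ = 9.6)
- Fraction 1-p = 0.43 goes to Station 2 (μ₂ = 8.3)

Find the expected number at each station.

Effective rates: λ₁ = 4.0×0.57 = 2.28, λ₂ = 4.0×0.43 = 1.72
Station 1: ρ₁ = 2.28/9.6 = 0.2375, L₁ = ρ₁/(1-ρ₁) = 0.2375/(1-0.2375) = 0.3115
Station 2: ρ₂ = 1.72/8.3 = 0.2072, L₂ = ρ₂/(1-ρ₂) = 0.2072/(1-0.2072) = 0.2614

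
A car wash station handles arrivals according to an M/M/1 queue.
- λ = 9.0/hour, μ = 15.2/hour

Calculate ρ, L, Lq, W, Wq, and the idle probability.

Step 1: ρ = λ/μ = 9.0/15.2 = 0.5921
Step 2: L = λ/(μ-λ) = 9.0/6.20 = 1.4516
Step 3: Lq = λ²/(μ(μ-λ)) = 81.00/(15.2×6.20) = 0.8595
Step 4: W = 1/(μ-λ) = 1/6.20 = 0.16129
Step 5: Wq = λ/(μ(μ-λ)) = 9.0/(15.2×6.20) = 0.09550
Step 6: P(0) = 1-ρ = 0.4079
Verify: L = λW = 9.0×0.16129 = 1.4516 ✔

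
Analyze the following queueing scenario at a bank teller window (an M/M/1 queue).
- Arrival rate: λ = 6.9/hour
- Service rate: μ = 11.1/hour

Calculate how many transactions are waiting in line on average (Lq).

ρ = λ/μ = 6.9/11.1 = 0.6216
For M/M/1: Lq = λ²/(μ(μ-λ))
Lq = 47.61/(11.1 × 4.20)
Lq = 1.0212 transactions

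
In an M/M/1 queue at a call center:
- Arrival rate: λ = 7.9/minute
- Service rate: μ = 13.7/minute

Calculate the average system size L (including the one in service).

ρ = λ/μ = 7.9/13.7 = 0.5766
For M/M/1: L = λ/(μ-λ)
L = 7.9/(13.7-7.9) = 7.9/5.80
L = 1.3621 calls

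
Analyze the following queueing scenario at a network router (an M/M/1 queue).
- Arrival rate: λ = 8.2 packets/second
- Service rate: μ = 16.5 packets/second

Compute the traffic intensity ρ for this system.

Server utilization: ρ = λ/μ
ρ = 8.2/16.5 = 0.4970
The server is busy 49.70% of the time.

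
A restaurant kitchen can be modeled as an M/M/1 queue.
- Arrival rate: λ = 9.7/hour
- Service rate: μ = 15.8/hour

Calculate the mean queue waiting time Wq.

First, compute utilization: ρ = λ/μ = 9.7/15.8 = 0.6139
For M/M/1: Wq = λ/(μ(μ-λ))
Wq = 9.7/(15.8 × (15.8-9.7))
Wq = 9.7/(15.8 × 6.10)
Wq = 0.1006 hours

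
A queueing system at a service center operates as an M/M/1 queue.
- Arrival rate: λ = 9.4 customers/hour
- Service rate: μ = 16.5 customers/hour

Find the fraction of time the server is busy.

Server utilization: ρ = λ/μ
ρ = 9.4/16.5 = 0.5697
The server is busy 56.97% of the time.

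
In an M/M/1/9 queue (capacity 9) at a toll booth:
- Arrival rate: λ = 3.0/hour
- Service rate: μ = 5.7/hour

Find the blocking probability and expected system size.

ρ = λ/μ = 3.0/5.7 = 0.52632
P₀ = (1-ρ)/(1-ρ^(K+1)) = (1-0.52632)/(1-0.52632^10) = 0.4737/0.9984 = 0.4745
P_K = P₀×ρ^K = 0.4745 × 0.52632^9 = 0.4745 × 0.003099 = 0.001470
Blocking probability P_9 = 0.001470 (0.15%)
L = ρ[1 - (K+1)ρ^K + Kρ^(K+1)] / [(1-ρ)(1-ρ^(K+1))]
L = 0.52632 × (1 - 10×0.003099 + 9×0.001631) / ((1 - 0.52632) × (1 - 0.001631)) = 1.0948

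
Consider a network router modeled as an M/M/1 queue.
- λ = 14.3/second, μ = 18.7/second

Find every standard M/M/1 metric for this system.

Step 1: ρ = λ/μ = 14.3/18.7 = 0.7647
Step 2: L = λ/(μ-λ) = 14.3/4.40 = 3.2500
Step 3: Lq = λ²/(μ(μ-λ)) = 204.49/(18.7×4.40) = 2.4853
Step 4: W = 1/(μ-λ) = 1/4.40 = 0.22727
Step 5: Wq = λ/(μ(μ-λ)) = 14.3/(18.7×4.40) = 0.1738
Step 6: P(0) = 1-ρ = 0.2353
Verify: L = λW = 14.3×0.22727 = 3.2500 ✔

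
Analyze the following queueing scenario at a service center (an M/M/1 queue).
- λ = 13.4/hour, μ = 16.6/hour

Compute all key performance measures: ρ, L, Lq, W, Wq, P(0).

Step 1: ρ = λ/μ = 13.4/16.6 = 0.8072
Step 2: L = λ/(μ-λ) = 13.4/3.20 = 4.1875
Step 3: Lq = λ²/(μ(μ-λ)) = 179.56/(16.6×3.20) = 3.3803
Step 4: W = 1/(μ-λ) = 1/3.20 = 0.3125
Step 5: Wq = λ/(μ(μ-λ)) = 13.4/(16.6×3.20) = 0.2523
Step 6: P(0) = 1-ρ = 0.1928
Verify: L = λW = 13.4×0.3125 = 4.1875 ✔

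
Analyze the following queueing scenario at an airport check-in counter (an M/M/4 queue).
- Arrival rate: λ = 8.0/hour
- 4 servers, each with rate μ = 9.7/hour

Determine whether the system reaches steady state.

Stability requires ρ = λ/(cμ) < 1
ρ = 8.0/(4 × 9.7) = 8.0/38.80 = 0.2062
Since 0.2062 < 1, the system is STABLE.
The servers are busy 20.62% of the time.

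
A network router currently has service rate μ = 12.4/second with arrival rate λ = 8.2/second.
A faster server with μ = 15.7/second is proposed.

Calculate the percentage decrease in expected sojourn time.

System 1: ρ₁ = 8.2/12.4 = 0.6613, W₁ = 1/(12.4-8.2) = 0.23810
System 2: ρ₂ = 8.2/15.7 = 0.5223, W₂ = 1/(15.7-8.2) = 0.13333
Improvement: (W₁-W₂)/W₁ = (0.23810-0.13333)/0.23810 = 44.00%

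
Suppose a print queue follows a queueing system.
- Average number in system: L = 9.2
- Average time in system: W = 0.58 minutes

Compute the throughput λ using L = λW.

Little's Law: L = λW, so λ = L/W
λ = 9.2/0.58 = 15.8621 jobs/minute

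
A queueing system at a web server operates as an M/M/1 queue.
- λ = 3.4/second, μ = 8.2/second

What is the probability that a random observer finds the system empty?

ρ = λ/μ = 3.4/8.2 = 0.4146
P(0) = 1 - ρ = 1 - 0.4146 = 0.5854
The server is idle 58.54% of the time.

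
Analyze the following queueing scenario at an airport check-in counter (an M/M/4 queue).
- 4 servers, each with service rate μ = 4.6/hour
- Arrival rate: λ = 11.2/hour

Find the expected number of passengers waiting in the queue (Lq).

Traffic intensity: ρ = λ/(cμ) = 11.2/(4×4.6) = 0.6087
Since ρ = 0.6087 < 1, system is stable.
Offered load a = λ/μ = cρ = 11.2/4.6 = 2.4348
P₀ = [ Σₙ₌₀^3 aⁿ/n! + a^4/(4!(1-ρ)) ]⁻¹
Σ = a^0/0! + a^1/1! + a^2/2! + a^3/3! = 1.0000 + 2.4348 + 2.9641 + 2.4056 = 8.8045
a^4/(4!(1-ρ)) = 35.1432/(24 × 0.3913) = 3.7421
P₀ = 1/(8.8045 + 3.7421) = 0.07970
Lq = P₀·a^4·ρ / (4!(1-ρ)²) = 0.07970 × 35.1432 × 0.6087 / (24 × 0.1531) = 0.4640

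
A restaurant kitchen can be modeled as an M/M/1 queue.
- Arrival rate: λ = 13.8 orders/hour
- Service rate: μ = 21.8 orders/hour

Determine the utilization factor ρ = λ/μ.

Server utilization: ρ = λ/μ
ρ = 13.8/21.8 = 0.6330
The server is busy 63.30% of the time.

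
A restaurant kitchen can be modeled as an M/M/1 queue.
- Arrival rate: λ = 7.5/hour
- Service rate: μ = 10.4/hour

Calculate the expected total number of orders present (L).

ρ = λ/μ = 7.5/10.4 = 0.7212
For M/M/1: L = λ/(μ-λ)
L = 7.5/(10.4-7.5) = 7.5/2.90
L = 2.5862 orders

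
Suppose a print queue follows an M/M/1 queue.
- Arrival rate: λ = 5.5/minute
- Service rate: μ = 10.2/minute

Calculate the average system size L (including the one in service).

ρ = λ/μ = 5.5/10.2 = 0.5392
For M/M/1: L = λ/(μ-λ)
L = 5.5/(10.2-5.5) = 5.5/4.70
L = 1.1702 jobs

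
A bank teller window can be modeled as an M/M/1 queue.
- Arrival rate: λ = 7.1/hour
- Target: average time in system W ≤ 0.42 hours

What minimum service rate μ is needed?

For M/M/1: W = 1/(μ-λ)
Need W ≤ 0.42, so 1/(μ-λ) ≤ 0.42
μ - λ ≥ 1/0.42 = 2.3810
μ ≥ 7.1 + 2.3810 = 9.4810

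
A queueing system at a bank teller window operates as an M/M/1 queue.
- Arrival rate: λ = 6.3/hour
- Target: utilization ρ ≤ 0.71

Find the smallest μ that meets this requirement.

ρ = λ/μ, so μ = λ/ρ
μ ≥ 6.3/0.71 = 8.8732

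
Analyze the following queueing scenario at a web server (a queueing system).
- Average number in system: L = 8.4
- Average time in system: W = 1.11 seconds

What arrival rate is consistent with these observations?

Little's Law: L = λW, so λ = L/W
λ = 8.4/1.11 = 7.5676 requests/second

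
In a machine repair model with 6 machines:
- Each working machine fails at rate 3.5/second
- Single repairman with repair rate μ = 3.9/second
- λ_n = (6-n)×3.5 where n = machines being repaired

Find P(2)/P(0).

P(2)/P(0) = ∏_{i=0}^{2-1} λ_i/μ_{i+1}
= (6-0)×3.5/3.9 × (6-1)×3.5/3.9
= 24.1617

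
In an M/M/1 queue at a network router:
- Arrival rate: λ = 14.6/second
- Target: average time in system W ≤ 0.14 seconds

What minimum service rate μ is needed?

For M/M/1: W = 1/(μ-λ)
Need W ≤ 0.14, so 1/(μ-λ) ≤ 0.14
μ - λ ≥ 1/0.14 = 7.1429
μ ≥ 14.6 + 7.1429 = 21.7429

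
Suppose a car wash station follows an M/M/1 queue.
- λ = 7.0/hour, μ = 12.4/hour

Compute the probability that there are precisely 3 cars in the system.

ρ = λ/μ = 7.0/12.4 = 0.5645
P(n) = (1-ρ)ρⁿ
P(3) = (1-0.5645) × 0.5645^3
P(3) = 0.43550 × 0.17988
P(3) = 0.07834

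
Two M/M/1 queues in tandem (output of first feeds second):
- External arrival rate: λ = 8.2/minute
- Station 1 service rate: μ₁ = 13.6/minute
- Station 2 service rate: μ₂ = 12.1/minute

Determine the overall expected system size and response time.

By Jackson's theorem, each station behaves as independent M/M/1.
Station 1: ρ₁ = 8.2/13.6 = 0.6029, L₁ = ρ₁/(1-ρ₁) = λ/(μ₁-λ) = 8.2/5.40 = 1.5185
Station 2: ρ₂ = 8.2/12.1 = 0.6777, L₂ = ρ₂/(1-ρ₂) = λ/(μ₂-λ) = 8.2/3.90 = 2.1026
Total: L = L₁ + L₂ = 1.5185 + 2.1026 = 3.6211
W = L/λ = 3.6211/8.2 = 0.4416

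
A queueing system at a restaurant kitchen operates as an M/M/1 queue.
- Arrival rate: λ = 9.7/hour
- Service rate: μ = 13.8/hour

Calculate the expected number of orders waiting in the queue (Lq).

ρ = λ/μ = 9.7/13.8 = 0.7029
For M/M/1: Lq = λ²/(μ(μ-λ))
Lq = 94.09/(13.8 × 4.10)
Lq = 1.6630 orders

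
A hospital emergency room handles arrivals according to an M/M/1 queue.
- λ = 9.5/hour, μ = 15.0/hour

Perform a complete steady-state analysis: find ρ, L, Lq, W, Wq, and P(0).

Step 1: ρ = λ/μ = 9.5/15.0 = 0.6333
Step 2: L = λ/(μ-λ) = 9.5/5.50 = 1.7273
Step 3: Lq = λ²/(μ(μ-λ)) = 90.25/(15.0×5.50) = 1.0939
Step 4: W = 1/(μ-λ) = 1/5.50 = 0.18182
Step 5: Wq = λ/(μ(μ-λ)) = 9.5/(15.0×5.50) = 0.1152
Step 6: P(0) = 1-ρ = 0.3667
Verify: L = λW = 9.5×0.18182 = 1.7273 ✔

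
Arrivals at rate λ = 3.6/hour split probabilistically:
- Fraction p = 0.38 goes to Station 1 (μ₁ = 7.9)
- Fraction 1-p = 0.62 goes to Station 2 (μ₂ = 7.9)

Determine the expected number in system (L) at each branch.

Effective rates: λ₁ = 3.6×0.38 = 1.368, λ₂ = 3.6×0.62 = 2.232
Station 1: ρ₁ = 1.368/7.9 = 0.17316, L₁ = ρ₁/(1-ρ₁) = 0.17316/(1-0.17316) = 0.2094
Station 2: ρ₂ = 2.232/7.9 = 0.28253, L₂ = ρ₂/(1-ρ₂) = 0.28253/(1-0.28253) = 0.3938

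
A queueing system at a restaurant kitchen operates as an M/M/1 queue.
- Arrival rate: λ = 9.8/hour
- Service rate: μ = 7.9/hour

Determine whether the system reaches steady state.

Stability requires ρ = λ/(cμ) < 1
ρ = 9.8/(1 × 7.9) = 9.8/7.90 = 1.2405
Since 1.2405 ≥ 1, the system is UNSTABLE.
Queue grows without bound. Need μ > λ = 9.8.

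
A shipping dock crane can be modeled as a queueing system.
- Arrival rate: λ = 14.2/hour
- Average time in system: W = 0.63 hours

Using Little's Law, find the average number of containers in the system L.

Little's Law: L = λW
L = 14.2 × 0.63 = 8.9460 containers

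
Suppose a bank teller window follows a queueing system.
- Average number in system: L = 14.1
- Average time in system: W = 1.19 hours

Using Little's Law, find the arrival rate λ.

Little's Law: L = λW, so λ = L/W
λ = 14.1/1.19 = 11.8487 transactions/hour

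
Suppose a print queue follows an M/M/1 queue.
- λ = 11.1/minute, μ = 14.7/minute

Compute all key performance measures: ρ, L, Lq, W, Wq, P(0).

Step 1: ρ = λ/μ = 11.1/14.7 = 0.7551
Step 2: L = λ/(μ-λ) = 11.1/3.60 = 3.0833
Step 3: Lq = λ²/(μ(μ-λ)) = 123.21/(14.7×3.60) = 2.3282
Step 4: W = 1/(μ-λ) = 1/3.60 = 0.277778
Step 5: Wq = λ/(μ(μ-λ)) = 11.1/(14.7×3.60) = 0.2098
Step 6: P(0) = 1-ρ = 0.2449
Verify: L = λW = 11.1×0.277778 = 3.0833 ✔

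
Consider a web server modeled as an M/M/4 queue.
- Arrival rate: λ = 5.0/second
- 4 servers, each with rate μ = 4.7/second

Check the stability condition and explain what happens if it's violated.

Stability requires ρ = λ/(cμ) < 1
ρ = 5.0/(4 × 4.7) = 5.0/18.80 = 0.2660
Since 0.2660 < 1, the system is STABLE.
The servers are busy 26.60% of the time.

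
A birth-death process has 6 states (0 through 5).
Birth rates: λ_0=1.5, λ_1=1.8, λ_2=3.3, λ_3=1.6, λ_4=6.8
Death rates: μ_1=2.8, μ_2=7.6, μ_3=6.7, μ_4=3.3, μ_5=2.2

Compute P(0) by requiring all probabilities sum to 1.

Ratios P(n)/P(0) = (λ₀···λₙ₋₁)/(μ₁···μₙ):
P(1)/P(0) = (1.5)/(2.8) = 0.5357
P(2)/P(0) = (1.5×1.8)/(2.8×7.6) = 0.1269
P(3)/P(0) = (1.5×1.8×3.3)/(2.8×7.6×6.7) = 0.06249
P(4)/P(0) = (1.5×1.8×3.3×1.6)/(2.8×7.6×6.7×3.3) = 0.03030
P(5)/P(0) = (1.5×1.8×3.3×1.6×6.8)/(2.8×7.6×6.7×3.3×2.2) = 0.09365

Normalization: ∑ P(n) = 1
P(0) × (1.0000 + 0.5357 + 0.1269 + 0.06249 + 0.03030 + 0.09365) = 1
P(0) × 1.8490 = 1
P(0) = 1/1.8490 = 0.5408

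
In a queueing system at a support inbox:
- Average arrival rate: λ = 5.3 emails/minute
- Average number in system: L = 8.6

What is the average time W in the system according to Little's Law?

Little's Law: L = λW, so W = L/λ
W = 8.6/5.3 = 1.6226 minutes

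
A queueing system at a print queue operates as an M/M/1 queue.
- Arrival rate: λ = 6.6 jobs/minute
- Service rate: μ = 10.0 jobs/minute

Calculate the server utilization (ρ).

Server utilization: ρ = λ/μ
ρ = 6.6/10.0 = 0.6600
The server is busy 66.00% of the time.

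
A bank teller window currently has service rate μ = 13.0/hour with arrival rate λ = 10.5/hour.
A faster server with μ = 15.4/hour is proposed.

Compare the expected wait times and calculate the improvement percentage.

System 1: ρ₁ = 10.5/13.0 = 0.8077, W₁ = 1/(13.0-10.5) = 0.4000
System 2: ρ₂ = 10.5/15.4 = 0.6818, W₂ = 1/(15.4-10.5) = 0.2041
Improvement: (W₁-W₂)/W₁ = (0.4000-0.2041)/0.4000 = 48.98%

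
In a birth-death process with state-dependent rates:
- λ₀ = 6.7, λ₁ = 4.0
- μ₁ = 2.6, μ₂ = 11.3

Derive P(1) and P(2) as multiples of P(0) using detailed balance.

Balance equations:
State 0: λ₀P₀ = μ₁P₁ → P₁ = (λ₀/μ₁)P₀ = (6.7/2.6)P₀ = 2.5769P₀
State 1: P₂ = (λ₀λ₁)/(μ₁μ₂)P₀ = (6.7×4.0)/(2.6×11.3)P₀ = 0.9122P₀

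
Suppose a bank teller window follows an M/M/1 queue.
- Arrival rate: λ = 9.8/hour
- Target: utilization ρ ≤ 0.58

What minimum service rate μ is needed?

ρ = λ/μ, so μ = λ/ρ
μ ≥ 9.8/0.58 = 16.8966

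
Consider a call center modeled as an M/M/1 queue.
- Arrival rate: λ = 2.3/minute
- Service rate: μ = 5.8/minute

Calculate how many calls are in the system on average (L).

ρ = λ/μ = 2.3/5.8 = 0.3966
For M/M/1: L = λ/(μ-λ)
L = 2.3/(5.8-2.3) = 2.3/3.50
L = 0.6571 calls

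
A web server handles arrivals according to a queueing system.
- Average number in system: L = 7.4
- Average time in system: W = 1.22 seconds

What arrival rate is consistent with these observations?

Little's Law: L = λW, so λ = L/W
λ = 7.4/1.22 = 6.0656 requests/second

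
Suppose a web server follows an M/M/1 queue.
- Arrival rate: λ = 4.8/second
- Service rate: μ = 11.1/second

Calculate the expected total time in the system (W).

First, compute utilization: ρ = λ/μ = 4.8/11.1 = 0.4324
For M/M/1: W = 1/(μ-λ)
W = 1/(11.1-4.8) = 1/6.30
W = 0.1587 seconds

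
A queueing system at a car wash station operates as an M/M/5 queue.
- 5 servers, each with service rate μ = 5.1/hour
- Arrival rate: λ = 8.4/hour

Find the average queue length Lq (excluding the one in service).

Traffic intensity: ρ = λ/(cμ) = 8.4/(5×5.1) = 0.3294
Since ρ = 0.3294 < 1, system is stable.
Offered load a = λ/μ = cρ = 8.4/5.1 = 1.6471
P₀ = [ Σₙ₌₀^4 aⁿ/n! + a^5/(5!(1-ρ)) ]⁻¹
Σ = a^0/0! + a^1/1! + a^2/2! + a^3/3! + a^4/4! = 1.0000 + 1.6471 + 1.3564 + 0.7447 + 0.3066 = 5.0548
a^5/(5!(1-ρ)) = 12.1212/(120 × 0.6706) = 0.1506
P₀ = 1/(5.0548 + 0.1506) = 0.1921
Lq = P₀·a^5·ρ / (5!(1-ρ)²) = 0.1921 × 12.1212 × 0.3294 / (120 × 0.4497) = 0.01421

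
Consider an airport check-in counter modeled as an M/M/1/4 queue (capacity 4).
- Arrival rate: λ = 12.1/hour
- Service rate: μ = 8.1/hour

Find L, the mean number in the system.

ρ = λ/μ = 12.1/8.1 = 1.4938
P₀ = (1-ρ)/(1-ρ^(K+1)) = (1-1.4938)/(1-1.4938^5) = -0.4938/-6.4381 = 0.07670
P_K = P₀×ρ^K = 0.07670 × 1.4938^4 = 0.07670 × 4.9793 = 0.3819
L = ρ[1 - (K+1)ρ^K + Kρ^(K+1)] / [(1-ρ)(1-ρ^(K+1))]
L = 1.4938 × (1 - 5×4.9793 + 4×7.4381) / ((1 - 1.4938) × (1 - 7.4381)) = 2.7515 passengers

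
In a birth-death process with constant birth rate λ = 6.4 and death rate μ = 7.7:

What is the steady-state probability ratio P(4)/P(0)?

For constant rates: P(n)/P(0) = (λ/μ)^n
P(4)/P(0) = (6.4/7.7)^4 = 0.8312^4 = 0.4773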